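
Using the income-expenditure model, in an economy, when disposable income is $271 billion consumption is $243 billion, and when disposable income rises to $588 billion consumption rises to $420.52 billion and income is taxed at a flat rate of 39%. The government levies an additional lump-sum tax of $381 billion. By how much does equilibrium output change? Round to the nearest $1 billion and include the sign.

−$324 billion

MPC = ΔC/ΔYd = (420.52 − 243)/(588 − 271) = 177.52/317 = 0.56.
A lump-sum tax change of +$381 billion shifts disposable income by −$381 billion; first-round consumption changes by −c × ΔT = −0.56 × (+$381 billion) = −$213.36 billion.
Expenditure multiplier = 1/(1 − c(1−t)) = 1/(1 − 0.56×0.61) = 1/0.6584 ≈ 1.519.
The tax multiplier is −c × k ≈ −0.851, so ΔY = k × (−c·ΔT) = (−$213.36 billion) / 0.6584 ≈ −$324 billion.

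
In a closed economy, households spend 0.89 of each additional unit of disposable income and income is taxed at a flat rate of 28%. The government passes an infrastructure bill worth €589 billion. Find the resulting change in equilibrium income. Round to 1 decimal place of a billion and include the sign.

+€1,639.8 billion

Government-spending multiplier = 1/(1 − c(1−t)) = 1/(1 − 0.89×0.72) = 1/0.3592 ≈ 2.784.
ΔY = k × ΔG = (+€589 billion) / 0.3592 ≈ +€1,639.8 billion.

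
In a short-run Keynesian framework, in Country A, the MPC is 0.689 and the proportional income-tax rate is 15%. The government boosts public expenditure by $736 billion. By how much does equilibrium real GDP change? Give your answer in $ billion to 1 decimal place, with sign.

Government-spending multiplier = 1/(1 − c(1−t)) = 1/(1 − 0.689×0.85) = 1/0.41435 ≈ 2.413.
ΔY = k × ΔG = (+$736 billion) / 0.41435 ≈ +$1,776.3 billion.

+$1,776.3 billion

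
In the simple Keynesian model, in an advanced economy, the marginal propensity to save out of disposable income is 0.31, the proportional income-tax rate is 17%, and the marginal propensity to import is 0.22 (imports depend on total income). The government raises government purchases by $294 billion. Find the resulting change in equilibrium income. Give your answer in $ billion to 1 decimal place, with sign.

MPC = 1 − MPS = 1 − 0.31 = 0.69.
Expenditure multiplier = 1/(1 − c(1−t) + m) = 1/(1 − 0.69×0.83 + 0.22) = 1/0.6473 ≈ 1.545.
ΔY = k × ΔG = (+$294 billion) / 0.6473 ≈ +$454.2 billion.

+$454.2 billion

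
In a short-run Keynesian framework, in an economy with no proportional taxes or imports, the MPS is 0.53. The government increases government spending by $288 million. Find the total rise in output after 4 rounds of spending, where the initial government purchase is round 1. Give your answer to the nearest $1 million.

$517 million

MPC = 1 − MPS = 1 − 0.53 = 0.47.
Round 1 adds ΔG = $288 million; each later round is MPC = 0.47 times the previous.
After 4 rounds: 288 + 135.36 + 63.6192 + 29.901024 = ΔG·(1 − c^4)/(1 − c) = 288 × (1 − 0.04879681)/0.53 ≈ $517 million.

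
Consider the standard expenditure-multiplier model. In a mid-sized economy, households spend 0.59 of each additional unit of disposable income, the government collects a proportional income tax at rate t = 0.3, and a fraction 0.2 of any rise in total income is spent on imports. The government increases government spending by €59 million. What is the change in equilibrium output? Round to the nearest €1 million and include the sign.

Spending multiplier = 1/(1 − c(1−t) + m) = 1/(1 − 0.59×0.7 + 0.2) = 1/0.787 ≈ 1.271.
ΔY = k × ΔG = (+€59 million) / 0.787 ≈ +€75 million.

+€75 million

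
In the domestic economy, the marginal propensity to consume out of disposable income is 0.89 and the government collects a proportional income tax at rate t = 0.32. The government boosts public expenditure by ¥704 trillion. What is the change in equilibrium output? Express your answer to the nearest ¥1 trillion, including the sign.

Government-spending multiplier = 1/(1 − c(1−t)) = 1/(1 − 0.89×0.68) = 1/0.3948 ≈ 2.533.
ΔY = k × ΔG = (+¥704 trillion) / 0.3948 ≈ +¥1,783 trillion.

+¥1,783 trillion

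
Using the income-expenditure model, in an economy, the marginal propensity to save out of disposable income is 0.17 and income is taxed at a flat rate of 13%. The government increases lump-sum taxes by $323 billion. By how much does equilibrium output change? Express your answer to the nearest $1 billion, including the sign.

MPC = 1 − MPS = 1 − 0.17 = 0.83.
A lump-sum tax change of +$323 billion shifts disposable income by −$323 billion; first-round consumption changes by −c × ΔT = −0.83 × (+$323 billion) = −$268.09 billion.
Expenditure multiplier = 1/(1 − c(1−t)) = 1/(1 − 0.83×0.87) = 1/0.2779 ≈ 3.598.
The tax multiplier is −c × k ≈ −2.987, so ΔY = k × (−c·ΔT) = (−$268.09 billion) / 0.2779 ≈ −$965 billion.

−$965 billion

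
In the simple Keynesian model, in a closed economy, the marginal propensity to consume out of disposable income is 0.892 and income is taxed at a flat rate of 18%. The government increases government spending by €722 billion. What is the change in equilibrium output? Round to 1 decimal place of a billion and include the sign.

+€2,688.4 billion

Expenditure multiplier = 1/(1 − c(1−t)) = 1/(1 − 0.892×0.82) = 1/0.26856 ≈ 3.724.
ΔY = k × ΔG = (+€722 billion) / 0.26856 ≈ +€2,688.4 billion.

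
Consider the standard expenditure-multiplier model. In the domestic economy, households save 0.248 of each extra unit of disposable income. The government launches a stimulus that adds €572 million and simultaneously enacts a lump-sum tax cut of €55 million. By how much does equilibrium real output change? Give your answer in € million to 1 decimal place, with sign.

MPC = 1 − MPS = 1 − 0.248 = 0.752.
Expenditure multiplier = 1/(1 − MPC) = 1/(1 − 0.752) = 1/0.248 ≈ 4.032.
ΔG contributes k·ΔG = (+€572 million) / 0.248 ≈ +€2,306.5 million.
ΔT of −€55 million changes first-round spending by −c·ΔT = +€41.36 million, contributing k·(−c·ΔT) = (+€41.36 million) / 0.248 ≈ +€166.8 million.
Net ΔY = k(ΔG − c·ΔT) = (+€613.36 million) / 0.248 ≈ +€2,473.2 million.

+€2,473.2 million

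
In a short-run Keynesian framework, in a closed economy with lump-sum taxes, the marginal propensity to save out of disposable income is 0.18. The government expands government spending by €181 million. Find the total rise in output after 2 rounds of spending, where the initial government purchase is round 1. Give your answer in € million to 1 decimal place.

€329.4 million

MPC = 1 − MPS = 1 − 0.18 = 0.82.
Round 1 adds ΔG = €181 million; each later round is MPC = 0.82 times the previous.
After 2 rounds: 181 + 148.42 = ΔG·(1 − c^2)/(1 − c) = 181 × (1 − 0.6724)/0.18 ≈ €329.4 million.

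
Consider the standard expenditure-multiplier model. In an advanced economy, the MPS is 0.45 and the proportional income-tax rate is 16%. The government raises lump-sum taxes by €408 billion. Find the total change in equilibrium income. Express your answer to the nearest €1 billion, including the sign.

MPC = 1 − MPS = 1 − 0.45 = 0.55.
A lump-sum tax change of +€408 billion shifts disposable income by −€408 billion; first-round consumption changes by −c × ΔT = −0.55 × (+€408 billion) = −€224.4 billion.
Expenditure multiplier = 1/(1 − c(1−t)) = 1/(1 − 0.55×0.84) = 1/0.538 ≈ 1.859.
The tax multiplier is −c × k ≈ −1.022, so ΔY = k × (−c·ΔT) = (−€224.4 billion) / 0.538 ≈ −€417 billion.

−€417 billion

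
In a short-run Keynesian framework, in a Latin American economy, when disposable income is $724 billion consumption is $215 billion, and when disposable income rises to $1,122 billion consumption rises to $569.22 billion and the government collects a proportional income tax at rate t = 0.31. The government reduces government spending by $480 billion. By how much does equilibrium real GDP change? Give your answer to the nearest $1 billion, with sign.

MPC = ΔC/ΔYd = (569.22 − 215)/(1,122 − 724) = 354.22/398 = 0.89.
Spending multiplier = 1/(1 − c(1−t)) = 1/(1 − 0.89×0.69) = 1/0.3859 ≈ 2.591.
ΔY = k × ΔG = (−$480 billion) / 0.3859 ≈ −$1,244 billion.

−$1,244 billion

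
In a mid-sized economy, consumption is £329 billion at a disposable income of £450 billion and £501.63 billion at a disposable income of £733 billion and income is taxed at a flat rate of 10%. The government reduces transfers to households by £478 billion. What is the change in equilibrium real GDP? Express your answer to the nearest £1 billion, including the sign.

−£647 billion

MPC = ΔC/ΔYd = (501.63 − 329)/(733 − 450) = 172.63/283 = 0.61.
The transfer change shifts disposable income by −£478 billion, so first-round consumption changes by c·ΔTR = 0.61 × (−£478 billion) = −£291.58 billion.
Expenditure multiplier = 1/(1 − c(1−t)) = 1/(1 − 0.61×0.9) = 1/0.451 ≈ 2.217.
The transfer multiplier is c × k ≈ 1.353, so ΔY = k × (c·ΔTR) = (−£291.58 billion) / 0.451 ≈ −£647 billion.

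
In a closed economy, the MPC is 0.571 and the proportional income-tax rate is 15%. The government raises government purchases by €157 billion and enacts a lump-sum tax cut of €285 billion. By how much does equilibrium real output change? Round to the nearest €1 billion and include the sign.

+€621 billion

Expenditure multiplier = 1/(1 − c(1−t)) = 1/(1 − 0.571×0.85) = 1/0.51465 ≈ 1.943.
ΔG contributes k·ΔG = (+€157 billion) / 0.51465 ≈ +€305.1 billion.
ΔT of −€285 billion changes first-round spending by −c·ΔT = +€162.735 billion, contributing k·(−c·ΔT) = (+€162.735 billion) / 0.51465 ≈ +€316.2 billion.
Net ΔY = k(ΔG − c·ΔT) = (+€319.735 billion) / 0.51465 ≈ +€621 billion.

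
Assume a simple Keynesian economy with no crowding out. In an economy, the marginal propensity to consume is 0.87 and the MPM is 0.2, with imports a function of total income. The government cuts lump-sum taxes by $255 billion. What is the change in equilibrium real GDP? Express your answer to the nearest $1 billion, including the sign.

+$672 billion

A lump-sum tax change of −$255 billion shifts disposable income by +$255 billion; first-round consumption changes by −c × ΔT = −0.87 × (−$255 billion) = +$221.85 billion.
Expenditure multiplier = 1/(1 − c + m) = 1/(1 − 0.87 + 0.2) = 1/0.33 ≈ 3.03.
The tax multiplier is −c × k ≈ −2.636, so ΔY = k × (−c·ΔT) = (+$221.85 billion) / 0.33 ≈ +$672 billion.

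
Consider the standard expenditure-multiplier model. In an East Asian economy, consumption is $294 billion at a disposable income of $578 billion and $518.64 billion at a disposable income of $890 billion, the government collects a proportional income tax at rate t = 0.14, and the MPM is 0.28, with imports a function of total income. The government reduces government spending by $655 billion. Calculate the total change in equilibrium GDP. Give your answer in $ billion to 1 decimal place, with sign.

MPC = ΔC/ΔYd = (518.64 − 294)/(890 − 578) = 224.64/312 = 0.72.
Expenditure multiplier = 1/(1 − c(1−t) + m) = 1/(1 − 0.72×0.86 + 0.28) = 1/0.6608 ≈ 1.513.
ΔY = k × ΔG = (−$655 billion) / 0.6608 ≈ −$991.2 billion.

−$991.2 billion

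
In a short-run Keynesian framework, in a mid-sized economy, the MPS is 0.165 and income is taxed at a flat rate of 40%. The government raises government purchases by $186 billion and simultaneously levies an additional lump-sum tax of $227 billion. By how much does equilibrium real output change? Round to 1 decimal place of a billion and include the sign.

MPC = 1 − MPS = 1 − 0.165 = 0.835.
Expenditure multiplier = 1/(1 − c(1−t)) = 1/(1 − 0.835×0.6) = 1/0.499 ≈ 2.004.
ΔG contributes k·ΔG = (+$186 billion) / 0.499 ≈ +$372.7 billion.
ΔT of +$227 billion changes first-round spending by −c·ΔT = −$189.545 billion, contributing k·(−c·ΔT) = (−$189.545 billion) / 0.499 ≈ −$379.8 billion.
Net ΔY = k(ΔG − c·ΔT) = (−$3.545 billion) / 0.499 ≈ −$7.1 billion.

−$7.1 billion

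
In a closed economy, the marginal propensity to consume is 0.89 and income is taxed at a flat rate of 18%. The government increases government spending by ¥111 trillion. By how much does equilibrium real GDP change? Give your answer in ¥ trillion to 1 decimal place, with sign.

Expenditure multiplier = 1/(1 − c(1−t)) = 1/(1 − 0.89×0.82) = 1/0.2702 ≈ 3.701.
ΔY = k × ΔG = (+¥111 trillion) / 0.2702 ≈ +¥410.8 trillion.

+¥410.8 trillion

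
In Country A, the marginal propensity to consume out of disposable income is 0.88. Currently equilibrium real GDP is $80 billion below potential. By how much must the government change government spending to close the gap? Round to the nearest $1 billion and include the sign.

Spending multiplier = 1/(1 − MPC) = 1/(1 − 0.88) = 1/0.12 ≈ 8.333.
Need ΔY = +$80 billion, so ΔG = ΔY/k = (+$80 billion) × 0.12 ≈ +$10 billion.
The government should increase government spending by $10 billion.

+$10 billion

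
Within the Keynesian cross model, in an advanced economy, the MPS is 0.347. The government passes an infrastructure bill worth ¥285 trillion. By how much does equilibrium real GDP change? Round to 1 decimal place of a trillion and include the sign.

MPC = 1 − MPS = 1 − 0.347 = 0.653.
Government-spending multiplier = 1/(1 − MPC) = 1/(1 − 0.653) = 1/0.347 ≈ 2.882.
ΔY = k × ΔG = (+¥285 trillion) / 0.347 ≈ +¥821.3 trillion.

+¥821.3 trillion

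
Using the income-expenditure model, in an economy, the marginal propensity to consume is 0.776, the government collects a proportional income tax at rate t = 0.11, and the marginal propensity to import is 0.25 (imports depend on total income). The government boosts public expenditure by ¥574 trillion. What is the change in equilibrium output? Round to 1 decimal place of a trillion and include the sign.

Expenditure multiplier = 1/(1 − c(1−t) + m) = 1/(1 − 0.776×0.89 + 0.25) = 1/0.55936 ≈ 1.788.
ΔY = k × ΔG = (+¥574 trillion) / 0.55936 ≈ +¥1,026.2 trillion.

+¥1,026.2 trillion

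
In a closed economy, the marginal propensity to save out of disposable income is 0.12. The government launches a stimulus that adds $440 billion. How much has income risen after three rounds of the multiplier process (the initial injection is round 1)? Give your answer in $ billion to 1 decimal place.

MPC = 1 − MPS = 1 − 0.12 = 0.88.
Round 1 adds ΔG = $440 billion; each later round is MPC = 0.88 times the previous.
After 3 rounds: 440 + 387.2 + 340.736 = ΔG·(1 − c^3)/(1 − c) = 440 × (1 − 0.681472)/0.12 ≈ $1,167.9 billion.

$1,167.9 billion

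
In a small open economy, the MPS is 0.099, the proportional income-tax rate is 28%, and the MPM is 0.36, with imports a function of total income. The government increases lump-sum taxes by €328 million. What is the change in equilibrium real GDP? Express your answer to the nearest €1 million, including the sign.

MPC = 1 − MPS = 1 − 0.099 = 0.901.
A lump-sum tax change of +€328 million shifts disposable income by −€328 million; first-round consumption changes by −c × ΔT = −0.901 × (+€328 million) = −€295.528 million.
Expenditure multiplier = 1/(1 − c(1−t) + m) = 1/(1 − 0.901×0.72 + 0.36) = 1/0.71128 ≈ 1.406.
The tax multiplier is −c × k ≈ −1.267, so ΔY = k × (−c·ΔT) = (−€295.528 million) / 0.71128 ≈ −€415 million.

−€415 million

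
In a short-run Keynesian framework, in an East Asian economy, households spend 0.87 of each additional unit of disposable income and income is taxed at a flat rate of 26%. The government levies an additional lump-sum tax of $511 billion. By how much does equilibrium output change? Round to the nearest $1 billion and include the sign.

−$1,248 billion

A lump-sum tax change of +$511 billion shifts disposable income by −$511 billion; first-round consumption changes by −c × ΔT = −0.87 × (+$511 billion) = −$444.57 billion.
Expenditure multiplier = 1/(1 − c(1−t)) = 1/(1 − 0.87×0.74) = 1/0.3562 ≈ 2.807.
The tax multiplier is −c × k ≈ −2.442, so ΔY = k × (−c·ΔT) = (−$444.57 billion) / 0.3562 ≈ −$1,248 billion.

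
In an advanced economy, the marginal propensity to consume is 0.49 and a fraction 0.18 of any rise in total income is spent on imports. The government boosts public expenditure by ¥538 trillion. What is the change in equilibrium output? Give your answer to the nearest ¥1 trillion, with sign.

Spending multiplier = 1/(1 − c + m) = 1/(1 − 0.49 + 0.18) = 1/0.69 ≈ 1.449.
ΔY = k × ΔG = (+¥538 trillion) / 0.69 ≈ +¥780 trillion.

+¥780 trillion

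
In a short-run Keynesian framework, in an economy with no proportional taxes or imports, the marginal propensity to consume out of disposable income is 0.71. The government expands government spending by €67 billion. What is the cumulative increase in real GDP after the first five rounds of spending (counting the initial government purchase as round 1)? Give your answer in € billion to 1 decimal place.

€189.4 billion

Round 1 adds ΔG = €67 billion; each later round is MPC = 0.71 times the previous.
After 5 rounds: 67 + 47.57 + 33.7747 + 23.980037 + 17.02582627 = ΔG·(1 − c^5)/(1 − c) = 67 × (1 − 0.1804229351)/0.29 ≈ €189.4 billion.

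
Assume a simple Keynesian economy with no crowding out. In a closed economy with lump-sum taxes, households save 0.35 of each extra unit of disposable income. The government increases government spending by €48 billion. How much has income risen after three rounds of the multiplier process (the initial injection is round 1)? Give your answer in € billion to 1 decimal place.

MPC = 1 − MPS = 1 − 0.35 = 0.65.
Round 1 adds ΔG = €48 billion; each later round is MPC = 0.65 times the previous.
After 3 rounds: 48 + 31.2 + 20.28 = ΔG·(1 − c^3)/(1 − c) = 48 × (1 − 0.274625)/0.35 ≈ €99.5 billion.

€99.5 billion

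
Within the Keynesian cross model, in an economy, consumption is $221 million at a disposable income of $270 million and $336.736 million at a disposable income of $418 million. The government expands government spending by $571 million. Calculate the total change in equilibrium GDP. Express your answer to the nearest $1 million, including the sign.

+$2,619 million

MPC = ΔC/ΔYd = (336.736 − 221)/(418 − 270) = 115.736/148 = 0.782.
Expenditure multiplier = 1/(1 − MPC) = 1/(1 − 0.782) = 1/0.218 ≈ 4.587.
ΔY = k × ΔG = (+$571 million) / 0.218 ≈ +$2,619 million.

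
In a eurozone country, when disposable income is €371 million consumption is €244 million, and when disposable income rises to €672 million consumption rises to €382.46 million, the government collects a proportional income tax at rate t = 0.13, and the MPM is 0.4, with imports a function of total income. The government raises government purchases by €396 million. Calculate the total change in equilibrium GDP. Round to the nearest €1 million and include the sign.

MPC = ΔC/ΔYd = (382.46 − 244)/(672 − 371) = 138.46/301 = 0.46.
Spending multiplier = 1/(1 − c(1−t) + m) = 1/(1 − 0.46×0.87 + 0.4) = 1/0.9998 ≈ 1.
ΔY = k × ΔG = (+€396 million) / 0.9998 ≈ +€396 million.

+€396 million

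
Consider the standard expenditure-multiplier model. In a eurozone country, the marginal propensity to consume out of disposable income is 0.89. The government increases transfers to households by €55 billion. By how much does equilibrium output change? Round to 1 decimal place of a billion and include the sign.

The transfer change shifts disposable income by +€55 billion, so first-round consumption changes by c·ΔTR = 0.89 × (+€55 billion) = +€48.95 billion.
Expenditure multiplier = 1/(1 − MPC) = 1/(1 − 0.89) = 1/0.11 ≈ 9.091.
The transfer multiplier is c × k ≈ 8.091, so ΔY = k × (c·ΔTR) = (+€48.95 billion) / 0.11 = +€445 billion.

+€445.0 billion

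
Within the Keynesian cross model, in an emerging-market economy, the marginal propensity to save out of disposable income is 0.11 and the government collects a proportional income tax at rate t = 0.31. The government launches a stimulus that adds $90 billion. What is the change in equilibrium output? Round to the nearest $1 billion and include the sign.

MPC = 1 − MPS = 1 − 0.11 = 0.89.
Expenditure multiplier = 1/(1 − c(1−t)) = 1/(1 − 0.89×0.69) = 1/0.3859 ≈ 2.591.
ΔY = k × ΔG = (+$90 billion) / 0.3859 ≈ +$233 billion.

+$233 billion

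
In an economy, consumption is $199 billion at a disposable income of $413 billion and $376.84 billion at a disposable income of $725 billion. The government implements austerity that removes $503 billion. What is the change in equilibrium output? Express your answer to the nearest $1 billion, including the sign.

MPC = ΔC/ΔYd = (376.84 − 199)/(725 − 413) = 177.84/312 = 0.57.
Government-spending multiplier = 1/(1 − MPC) = 1/(1 − 0.57) = 1/0.43 ≈ 2.326.
ΔY = k × ΔG = (−$503 billion) / 0.43 ≈ −$1,170 billion.

−$1,170 billion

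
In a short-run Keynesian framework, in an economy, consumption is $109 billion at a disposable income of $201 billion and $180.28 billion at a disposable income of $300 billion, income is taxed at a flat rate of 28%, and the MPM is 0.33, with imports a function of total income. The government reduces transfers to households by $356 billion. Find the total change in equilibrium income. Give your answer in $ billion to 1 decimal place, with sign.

−$315.8 billion

MPC = ΔC/ΔYd = (180.28 − 109)/(300 − 201) = 71.28/99 = 0.72.
The transfer change shifts disposable income by −$356 billion, so first-round consumption changes by c·ΔTR = 0.72 × (−$356 billion) = −$256.32 billion.
Expenditure multiplier = 1/(1 − c(1−t) + m) = 1/(1 − 0.72×0.72 + 0.33) = 1/0.8116 ≈ 1.232.
The transfer multiplier is c × k ≈ 0.887, so ΔY = k × (c·ΔTR) = (−$256.32 billion) / 0.8116 ≈ −$315.8 billion.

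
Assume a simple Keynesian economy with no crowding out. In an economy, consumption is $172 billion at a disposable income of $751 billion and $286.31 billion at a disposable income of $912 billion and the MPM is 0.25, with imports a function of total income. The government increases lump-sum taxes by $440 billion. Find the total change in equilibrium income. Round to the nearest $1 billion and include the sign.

MPC = ΔC/ΔYd = (286.31 − 172)/(912 − 751) = 114.31/161 = 0.71.
A lump-sum tax change of +$440 billion shifts disposable income by −$440 billion; first-round consumption changes by −c × ΔT = −0.71 × (+$440 billion) = −$312.4 billion.
Expenditure multiplier = 1/(1 − c + m) = 1/(1 − 0.71 + 0.25) = 1/0.54 ≈ 1.852.
The tax multiplier is −c × k ≈ −1.315, so ΔY = k × (−c·ΔT) = (−$312.4 billion) / 0.54 ≈ −$579 billion.

−$579 billion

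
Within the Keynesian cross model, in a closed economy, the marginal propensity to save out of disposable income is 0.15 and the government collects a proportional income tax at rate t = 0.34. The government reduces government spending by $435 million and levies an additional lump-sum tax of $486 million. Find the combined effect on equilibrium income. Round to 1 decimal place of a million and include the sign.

−$1,931.9 million

MPC = 1 − MPS = 1 − 0.15 = 0.85.
Expenditure multiplier = 1/(1 − c(1−t)) = 1/(1 − 0.85×0.66) = 1/0.439 ≈ 2.278.
ΔG contributes k·ΔG = (−$435 million) / 0.439 ≈ −$990.9 million.
ΔT of +$486 million changes first-round spending by −c·ΔT = −$413.1 million, contributing k·(−c·ΔT) = (−$413.1 million) / 0.439 ≈ −$941 million.
Net ΔY = k(ΔG − c·ΔT) = (−$848.1 million) / 0.439 ≈ −$1,931.9 million.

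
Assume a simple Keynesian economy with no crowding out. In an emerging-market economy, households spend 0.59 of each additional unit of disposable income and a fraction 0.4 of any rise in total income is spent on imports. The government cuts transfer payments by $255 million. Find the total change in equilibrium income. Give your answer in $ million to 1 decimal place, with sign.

The transfer change shifts disposable income by −$255 million, so first-round consumption changes by c·ΔTR = 0.59 × (−$255 million) = −$150.45 million.
Expenditure multiplier = 1/(1 − c + m) = 1/(1 − 0.59 + 0.4) = 1/0.81 ≈ 1.235.
The transfer multiplier is c × k ≈ 0.728, so ΔY = k × (c·ΔTR) = (−$150.45 million) / 0.81 ≈ −$185.7 million.

−$185.7 million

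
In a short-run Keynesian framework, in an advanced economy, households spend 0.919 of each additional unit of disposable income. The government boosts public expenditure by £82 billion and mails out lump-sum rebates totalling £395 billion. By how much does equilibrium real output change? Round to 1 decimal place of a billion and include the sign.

+£5,493.9 billion

Expenditure multiplier = 1/(1 − MPC) = 1/(1 − 0.919) = 1/0.081 ≈ 12.346.
ΔG contributes k·ΔG = (+£82 billion) / 0.081 ≈ +£1,012.3 billion.
ΔT of −£395 billion changes first-round spending by −c·ΔT = +£363.005 billion, contributing k·(−c·ΔT) = (+£363.005 billion) / 0.081 ≈ +£4,481.5 billion.
Net ΔY = k(ΔG − c·ΔT) = (+£445.005 billion) / 0.081 ≈ +£5,493.9 billion.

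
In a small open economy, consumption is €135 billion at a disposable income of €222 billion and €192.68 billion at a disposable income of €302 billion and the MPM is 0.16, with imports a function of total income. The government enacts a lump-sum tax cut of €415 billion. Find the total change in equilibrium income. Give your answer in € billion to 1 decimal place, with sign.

+€681.6 billion

MPC = ΔC/ΔYd = (192.68 − 135)/(302 − 222) = 57.68/80 = 0.721.
A lump-sum tax change of −€415 billion shifts disposable income by +€415 billion; first-round consumption changes by −c × ΔT = −0.721 × (−€415 billion) = +€299.215 billion.
Expenditure multiplier = 1/(1 − c + m) = 1/(1 − 0.721 + 0.16) = 1/0.439 ≈ 2.278.
The tax multiplier is −c × k ≈ −1.642, so ΔY = k × (−c·ΔT) = (+€299.215 billion) / 0.439 ≈ +€681.6 billion.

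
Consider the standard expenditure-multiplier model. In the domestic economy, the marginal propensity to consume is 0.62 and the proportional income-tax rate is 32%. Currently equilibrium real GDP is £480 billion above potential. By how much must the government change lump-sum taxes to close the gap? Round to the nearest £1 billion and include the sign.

Spending multiplier = 1/(1 − c(1−t)) = 1/(1 − 0.62×0.68) = 1/0.5784 ≈ 1.729.
Tax multiplier = −c·k = −0.62/0.5784 ≈ −1.072. Need ΔY = −£480 billion, so ΔT = ΔY/(−c·k) = −(−£480 billion) × 0.5784 / 0.62 ≈ +£448 billion.
The government should raise lump-sum taxes by £448 billion.

+£448 billion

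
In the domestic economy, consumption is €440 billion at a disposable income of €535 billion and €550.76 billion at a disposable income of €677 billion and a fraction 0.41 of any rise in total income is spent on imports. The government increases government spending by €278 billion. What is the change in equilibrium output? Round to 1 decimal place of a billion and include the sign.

MPC = ΔC/ΔYd = (550.76 − 440)/(677 − 535) = 110.76/142 = 0.78.
Government-spending multiplier = 1/(1 − c + m) = 1/(1 − 0.78 + 0.41) = 1/0.63 ≈ 1.587.
ΔY = k × ΔG = (+€278 billion) / 0.63 ≈ +€441.3 billion.

+€441.3 billion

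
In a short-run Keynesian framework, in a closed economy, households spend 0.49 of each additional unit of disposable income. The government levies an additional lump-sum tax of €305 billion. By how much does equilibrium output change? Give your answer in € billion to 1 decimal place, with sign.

A lump-sum tax change of +€305 billion shifts disposable income by −€305 billion; first-round consumption changes by −c × ΔT = −0.49 × (+€305 billion) = −€149.45 billion.
Expenditure multiplier = 1/(1 − MPC) = 1/(1 − 0.49) = 1/0.51 ≈ 1.961.
The tax multiplier is −c × k ≈ −0.961, so ΔY = k × (−c·ΔT) = (−€149.45 billion) / 0.51 ≈ −€293 billion.

−€293.0 billion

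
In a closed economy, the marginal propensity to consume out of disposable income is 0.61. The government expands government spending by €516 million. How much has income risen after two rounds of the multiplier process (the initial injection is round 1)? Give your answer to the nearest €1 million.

€831 million

Round 1 adds ΔG = €516 million; each later round is MPC = 0.61 times the previous.
After 2 rounds: 516 + 314.76 = ΔG·(1 − c^2)/(1 − c) = 516 × (1 − 0.3721)/0.39 ≈ €831 million.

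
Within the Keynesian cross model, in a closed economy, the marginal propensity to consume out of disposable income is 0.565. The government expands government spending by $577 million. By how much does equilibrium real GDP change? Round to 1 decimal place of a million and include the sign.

Spending multiplier = 1/(1 − MPC) = 1/(1 − 0.565) = 1/0.435 ≈ 2.299.
ΔY = k × ΔG = (+$577 million) / 0.435 ≈ +$1,326.4 million.

+$1,326.4 million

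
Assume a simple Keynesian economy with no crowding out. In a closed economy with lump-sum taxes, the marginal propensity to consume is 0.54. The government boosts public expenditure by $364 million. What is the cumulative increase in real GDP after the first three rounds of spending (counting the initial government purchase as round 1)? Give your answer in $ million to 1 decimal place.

Round 1 adds ΔG = $364 million; each later round is MPC = 0.54 times the previous.
After 3 rounds: 364 + 196.56 + 106.1424 = ΔG·(1 − c^3)/(1 − c) = 364 × (1 − 0.157464)/0.46 ≈ $666.7 million.

$666.7 million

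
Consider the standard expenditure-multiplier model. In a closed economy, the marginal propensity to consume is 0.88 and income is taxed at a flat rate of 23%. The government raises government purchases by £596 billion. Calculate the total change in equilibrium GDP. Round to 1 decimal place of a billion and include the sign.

+£1,848.6 billion

Spending multiplier = 1/(1 − c(1−t)) = 1/(1 − 0.88×0.77) = 1/0.3224 ≈ 3.102.
ΔY = k × ΔG = (+£596 billion) / 0.3224 ≈ +£1,848.6 billion.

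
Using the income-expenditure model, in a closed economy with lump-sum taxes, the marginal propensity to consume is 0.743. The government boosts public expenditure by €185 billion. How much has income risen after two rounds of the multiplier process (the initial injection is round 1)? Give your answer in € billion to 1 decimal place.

€322.5 billion

Round 1 adds ΔG = €185 billion; each later round is MPC = 0.743 times the previous.
After 2 rounds: 185 + 137.455 = ΔG·(1 − c^2)/(1 − c) = 185 × (1 − 0.552049)/0.257 ≈ €322.5 billion.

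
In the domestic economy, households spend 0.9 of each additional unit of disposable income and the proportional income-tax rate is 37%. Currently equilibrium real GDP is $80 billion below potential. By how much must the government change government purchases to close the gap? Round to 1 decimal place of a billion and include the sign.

Spending multiplier = 1/(1 − c(1−t)) = 1/(1 − 0.9×0.63) = 1/0.433 ≈ 2.309.
Need ΔY = +$80 billion, so ΔG = ΔY/k = (+$80 billion) × 0.433 ≈ +$34.6 billion.
The government should increase government purchases by $34.6 billion.

+$34.6 billion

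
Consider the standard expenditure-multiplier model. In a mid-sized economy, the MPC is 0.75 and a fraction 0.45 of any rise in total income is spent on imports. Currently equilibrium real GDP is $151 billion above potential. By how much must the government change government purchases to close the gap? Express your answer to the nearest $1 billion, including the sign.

Spending multiplier = 1/(1 − c + m) = 1/(1 − 0.75 + 0.45) = 1/0.7 ≈ 1.429.
Need ΔY = −$151 billion, so ΔG = ΔY/k = (−$151 billion) × 0.7 ≈ −$106 billion.
The government should cut government purchases by $106 billion.

−$106 billion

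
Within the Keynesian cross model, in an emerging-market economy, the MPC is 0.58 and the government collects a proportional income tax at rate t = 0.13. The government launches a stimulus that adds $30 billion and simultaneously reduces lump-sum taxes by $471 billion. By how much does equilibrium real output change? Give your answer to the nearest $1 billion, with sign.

+$612 billion

Expenditure multiplier = 1/(1 − c(1−t)) = 1/(1 − 0.58×0.87) = 1/0.4954 ≈ 2.019.
ΔG contributes k·ΔG = (+$30 billion) / 0.4954 ≈ +$60.6 billion.
ΔT of −$471 billion changes first-round spending by −c·ΔT = +$273.18 billion, contributing k·(−c·ΔT) = (+$273.18 billion) / 0.4954 ≈ +$551.4 billion.
Net ΔY = k(ΔG − c·ΔT) = (+$303.18 billion) / 0.4954 ≈ +$612 billion.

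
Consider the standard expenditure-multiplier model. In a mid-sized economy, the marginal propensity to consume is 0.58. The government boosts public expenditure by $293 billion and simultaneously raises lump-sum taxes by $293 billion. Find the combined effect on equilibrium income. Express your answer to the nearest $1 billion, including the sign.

Expenditure multiplier = 1/(1 − MPC) = 1/(1 − 0.58) = 1/0.42 ≈ 2.381.
ΔG contributes k·ΔG = (+$293 billion) / 0.42 ≈ +$697.6 billion.
ΔT of +$293 billion changes first-round spending by −c·ΔT = −$169.94 billion, contributing k·(−c·ΔT) = (−$169.94 billion) / 0.42 ≈ −$404.6 billion.
With ΔG = ΔT and no other leakages, the balanced-budget multiplier is 1, so ΔY = ΔG = +$293 billion.

+$293 billion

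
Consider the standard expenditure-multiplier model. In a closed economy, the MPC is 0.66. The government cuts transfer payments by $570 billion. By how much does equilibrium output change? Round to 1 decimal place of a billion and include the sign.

The transfer change shifts disposable income by −$570 billion, so first-round consumption changes by c·ΔTR = 0.66 × (−$570 billion) = −$376.2 billion.
Expenditure multiplier = 1/(1 − MPC) = 1/(1 − 0.66) = 1/0.34 ≈ 2.941.
The transfer multiplier is c × k ≈ 1.941, so ΔY = k × (c·ΔTR) = (−$376.2 billion) / 0.34 ≈ −$1,106.5 billion.

−$1,106.5 billion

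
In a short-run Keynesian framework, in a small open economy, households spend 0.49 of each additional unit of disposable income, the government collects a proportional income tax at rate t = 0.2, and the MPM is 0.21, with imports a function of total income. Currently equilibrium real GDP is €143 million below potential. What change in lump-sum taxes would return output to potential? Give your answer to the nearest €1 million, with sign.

Spending multiplier = 1/(1 − c(1−t) + m) = 1/(1 − 0.49×0.8 + 0.21) = 1/0.818 ≈ 1.222.
Tax multiplier = −c·k = −0.49/0.818 ≈ −0.599. Need ΔY = +€143 million, so ΔT = ΔY/(−c·k) = −(+€143 million) × 0.818 / 0.49 ≈ −€239 million.
The government should cut lump-sum taxes by €239 million.

−€239 million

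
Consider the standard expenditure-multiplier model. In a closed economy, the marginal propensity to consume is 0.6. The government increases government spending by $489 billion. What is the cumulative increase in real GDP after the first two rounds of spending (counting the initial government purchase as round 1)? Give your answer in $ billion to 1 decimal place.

Round 1 adds ΔG = $489 billion; each later round is MPC = 0.6 times the previous.
After 2 rounds: 489 + 293.4 = ΔG·(1 − c^2)/(1 − c) = 489 × (1 − 0.36)/0.4 = $782.4 billion.

$782.4 billion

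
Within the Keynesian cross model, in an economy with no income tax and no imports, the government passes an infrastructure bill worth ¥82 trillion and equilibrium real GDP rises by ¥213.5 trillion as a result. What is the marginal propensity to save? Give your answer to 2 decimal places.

0.38

Implied spending multiplier k = ΔY/ΔG = 213.5/82 ≈ 2.6037.
Since k = 1/(1 − MPC), MPC = 1 − 1/k = 1 − ΔG/ΔY = 1 − 82/213.5 ≈ 0.62.
MPS = 1 − MPC = 0.38.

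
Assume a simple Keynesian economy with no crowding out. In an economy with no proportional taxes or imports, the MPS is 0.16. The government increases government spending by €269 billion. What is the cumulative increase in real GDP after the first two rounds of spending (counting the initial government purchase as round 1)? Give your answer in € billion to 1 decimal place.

€495.0 billion

MPC = 1 − MPS = 1 − 0.16 = 0.84.
Round 1 adds ΔG = €269 billion; each later round is MPC = 0.84 times the previous.
After 2 rounds: 269 + 225.96 = ΔG·(1 − c^2)/(1 − c) = 269 × (1 − 0.7056)/0.16 ≈ €495 billion.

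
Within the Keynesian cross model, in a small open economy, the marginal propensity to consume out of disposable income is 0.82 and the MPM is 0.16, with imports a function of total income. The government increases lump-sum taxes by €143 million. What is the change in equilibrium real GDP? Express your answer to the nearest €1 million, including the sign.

−€345 million

A lump-sum tax change of +€143 million shifts disposable income by −€143 million; first-round consumption changes by −c × ΔT = −0.82 × (+€143 million) = −€117.26 million.
Expenditure multiplier = 1/(1 − c + m) = 1/(1 − 0.82 + 0.16) = 1/0.34 ≈ 2.941.
The tax multiplier is −c × k ≈ −2.412, so ΔY = k × (−c·ΔT) = (−€117.26 million) / 0.34 ≈ −€345 million.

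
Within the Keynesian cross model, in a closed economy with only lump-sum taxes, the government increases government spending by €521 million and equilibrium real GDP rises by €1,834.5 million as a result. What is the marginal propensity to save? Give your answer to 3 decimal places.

0.284

Implied spending multiplier k = ΔY/ΔG = 1,834.5/521 ≈ 3.5211.
Since k = 1/(1 − MPC), MPC = 1 − 1/k = 1 − ΔG/ΔY = 1 − 521/1,834.5 ≈ 0.716.
MPS = 1 − MPC = 0.284.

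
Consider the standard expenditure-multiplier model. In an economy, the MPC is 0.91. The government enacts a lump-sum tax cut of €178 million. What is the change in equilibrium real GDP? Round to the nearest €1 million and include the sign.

A lump-sum tax change of −€178 million shifts disposable income by +€178 million; first-round consumption changes by −c × ΔT = −0.91 × (−€178 million) = +€161.98 million.
Expenditure multiplier = 1/(1 − MPC) = 1/(1 − 0.91) = 1/0.09 ≈ 11.111.
The tax multiplier is −c × k ≈ −10.111, so ΔY = k × (−c·ΔT) = (+€161.98 million) / 0.09 ≈ +€1,800 million.

+€1,800 million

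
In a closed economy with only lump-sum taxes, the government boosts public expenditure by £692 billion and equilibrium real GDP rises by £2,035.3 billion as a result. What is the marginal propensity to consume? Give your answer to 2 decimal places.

0.66

Implied spending multiplier k = ΔY/ΔG = 2,035.3/692 ≈ 2.9412.
Since k = 1/(1 − MPC), MPC = 1 − 1/k = 1 − ΔG/ΔY = 1 − 692/2,035.3 ≈ 0.66.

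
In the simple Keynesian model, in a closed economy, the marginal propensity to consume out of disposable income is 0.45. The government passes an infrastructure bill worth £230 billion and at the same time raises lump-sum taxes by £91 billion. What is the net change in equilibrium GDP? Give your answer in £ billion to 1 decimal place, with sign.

Expenditure multiplier = 1/(1 − MPC) = 1/(1 − 0.45) = 1/0.55 ≈ 1.818.
ΔG contributes k·ΔG = (+£230 billion) / 0.55 ≈ +£418.2 billion.
ΔT of +£91 billion changes first-round spending by −c·ΔT = −£40.95 billion, contributing k·(−c·ΔT) = (−£40.95 billion) / 0.55 ≈ −£74.5 billion.
Net ΔY = k(ΔG − c·ΔT) = (+£189.05 billion) / 0.55 ≈ +£343.7 billion.

+£343.7 billion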